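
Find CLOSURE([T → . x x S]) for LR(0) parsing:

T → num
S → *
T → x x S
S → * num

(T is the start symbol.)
{ [T → . x x S] }

To compute CLOSURE, for each item [A → α.Bβ] where B is a non-terminal, add [B → .γ] for all productions B → γ; repeat for the newly added items until nothing changes.

Start with: [T → . x x S]
The dot precedes the terminal x, so nothing is added.

CLOSURE = { [T → . x x S] }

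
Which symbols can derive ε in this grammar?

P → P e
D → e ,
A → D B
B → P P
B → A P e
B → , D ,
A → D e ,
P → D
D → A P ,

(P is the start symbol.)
None

A non-terminal is nullable if it can derive ε (the empty string): either it has an ε-production, or it has a production whose right-hand side consists entirely of nullable non-terminals.

There are no ε-productions, so no non-terminal can derive ε.
No non-terminals are nullable.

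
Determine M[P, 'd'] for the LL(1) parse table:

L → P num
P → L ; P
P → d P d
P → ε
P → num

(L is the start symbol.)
To find M[P, 'd'], we find productions for P where 'd' is in the predict set (PREDICT(N → α) = (FIRST(α) \ {ε}) ∪ (FOLLOW(N) if α ⇒* ε)).

Relevant sets:
  FIRST(L) = { 'd', 'num' }
  FOLLOW(P) = { 'd', 'num' }

P → L ; P: PREDICT = { 'd', 'num' }
  'd' is in predict set, so this production goes in M[P, 'd']
P → d P d: PREDICT = { 'd' }
  'd' is in predict set, so this production goes in M[P, 'd']
P → ε: PREDICT = { 'd', 'num' }
  'd' is in predict set, so this production goes in M[P, 'd']
P → num: PREDICT = { 'num' }

M[P, 'd'] = P → L ; P, P → d P d, P → ε  (a multiply-defined cell — the grammar is not LL(1))

Answer: P → L ; P, P → d P d, P → ε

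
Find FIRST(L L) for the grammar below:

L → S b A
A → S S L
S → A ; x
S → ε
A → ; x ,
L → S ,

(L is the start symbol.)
FIRST sets of the non-terminals involved (from the grammar, by fixed-point iteration):
  FIRST(L) = { ',', ';', 'b' }

To compute FIRST(L L), process the symbols left to right:
Symbol L is a non-terminal. Add FIRST(L) \ {ε} = { ',', ';', 'b' }
L is not nullable (ε ∉ FIRST(L)), so stop here.
FIRST(L L) = { ',', ';', 'b' }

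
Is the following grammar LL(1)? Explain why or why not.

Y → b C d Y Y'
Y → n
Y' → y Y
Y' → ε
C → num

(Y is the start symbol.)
No. Predict set conflict for Y': { 'y' }

Relevant sets:
  FOLLOW(Y') = { $, 'y' }

For Y:
  PREDICT(Y → b C d Y Y') = { 'b' }
  PREDICT(Y → n) = { 'n' }
For Y':
  PREDICT(Y' → y Y) = { 'y' }
  PREDICT(Y' → ε) = { $, 'y' }
C has a single production, so nothing to check there.

Conflict found: Predict set conflict for Y': { 'y' }
The grammar is NOT LL(1).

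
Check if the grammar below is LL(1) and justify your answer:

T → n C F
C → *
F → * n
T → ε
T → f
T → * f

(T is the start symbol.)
A grammar is LL(1) if for each non-terminal N with multiple productions, the predict sets of those productions are pairwise disjoint, where PREDICT(N → α) = (FIRST(α) \ {ε}) ∪ (FOLLOW(N) if α ⇒* ε).

Relevant sets:
  FOLLOW(T) = { $ }

For T:
  PREDICT(T → n C F) = { 'n' }
  PREDICT(T → ε) = { $ }
  PREDICT(T → f) = { 'f' }
  PREDICT(T → '*' f) = { '*' }
C, F have a single production, so nothing to check there.

All predict sets are disjoint. The grammar IS LL(1).

Answer: Yes, the grammar is LL(1).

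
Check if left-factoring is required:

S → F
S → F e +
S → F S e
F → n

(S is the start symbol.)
Yes, S has productions with common prefix 'F'

Left-factoring is needed when two productions for the same non-terminal
share a common prefix on the right-hand side.

Productions for S:
  S → F
  S → F e +
  S → F S e

Found common prefix 'F' in productions for S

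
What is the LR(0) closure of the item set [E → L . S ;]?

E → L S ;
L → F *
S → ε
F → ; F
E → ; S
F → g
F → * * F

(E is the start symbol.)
To compute CLOSURE, for each item [A → α.Bβ] where B is a non-terminal, add [B → .γ] for all productions B → γ; repeat for the newly added items until nothing changes.

Start with: [E → L . S ;]
  [E → L . S ;] has the dot before S: add [S → .]
No further items can be added.

CLOSURE = { [E → L . S ;], [S → .] }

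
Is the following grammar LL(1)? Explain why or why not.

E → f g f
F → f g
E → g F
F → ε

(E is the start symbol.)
A grammar is LL(1) if for each non-terminal N with multiple productions, the predict sets of those productions are pairwise disjoint, where PREDICT(N → α) = (FIRST(α) \ {ε}) ∪ (FOLLOW(N) if α ⇒* ε).

Relevant sets:
  FOLLOW(F) = { $ }

For E:
  PREDICT(E → f g f) = { 'f' }
  PREDICT(E → g F) = { 'g' }
For F:
  PREDICT(F → f g) = { 'f' }
  PREDICT(F → ε) = { $ }

All predict sets are disjoint. The grammar IS LL(1).

Answer: Yes, the grammar is LL(1).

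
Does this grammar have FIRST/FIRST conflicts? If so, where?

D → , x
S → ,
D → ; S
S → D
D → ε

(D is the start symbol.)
A FIRST/FIRST conflict occurs when two productions N → α and N → β for the same non-terminal have FIRST(α) ∩ FIRST(β) ≠ ∅ (with ε ∈ FIRST of a nullable right-hand side, so two nullable alternatives also conflict).

FIRST sets of the non-terminals at (or reachable through a nullable prefix from) the front of some alternative:
  FIRST(D) = { ',', ';', ε }

Productions for D:
  D → , x: FIRST = { ',' }
  D → ; S: FIRST = { ';' }
  D → ε: FIRST = { ε }
Productions for S:
  S → ,: FIRST = { ',' }
  S → D: FIRST = { ',', ';', ε }

Conflict for S: S → , and S → D
  Overlap: { ',' }

Answer: Yes. S → ',' / S → D on { ',' }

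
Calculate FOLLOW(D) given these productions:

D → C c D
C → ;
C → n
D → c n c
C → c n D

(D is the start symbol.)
To compute FOLLOW(D), find every occurrence of D on a right-hand side N → α D β: add FIRST(β) \ {ε}, and if β is empty or nullable also add FOLLOW(N). Iterate to a fixed point.

D is the start symbol, so $ ∈ FOLLOW(D).
In D → C c D: D is at the end; this adds FOLLOW(D) to itself — nothing new
In C → c n D: D is at the end, add FOLLOW(C)

The FOLLOW sets referred to above (computed the same way, to a fixed point):
  FOLLOW(C) = { 'c' }

Taking the union: FOLLOW(D) = { $, 'c' }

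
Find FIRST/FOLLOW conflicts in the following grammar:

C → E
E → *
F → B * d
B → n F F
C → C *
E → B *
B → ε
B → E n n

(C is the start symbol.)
Yes. B → E n n with FOLLOW(B) on { '*' }

Nullable non-terminals: B.
FIRST sets used below: FIRST(E) = { '*', 'n' }

B: nullable alternative(s) B → ε; FOLLOW(B) = { '*' }
  B → n F F: FIRST \ {ε} = { 'n' } — disjoint from FOLLOW(B)
  B → ε: FIRST \ {ε} = { } — this is the only nullable alternative, skip
  B → E n n: FIRST \ {ε} = { '*', 'n' } — overlaps FOLLOW(B) on { '*' }: CONFLICT

C, E, F have no nullable alternative, so no FIRST/FOLLOW check is needed there.

So the grammar has 1 FIRST/FOLLOW conflict (marked CONFLICT above).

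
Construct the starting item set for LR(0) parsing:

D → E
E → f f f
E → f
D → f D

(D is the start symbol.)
{ [D → . E], [D → . f D], [D' → . D], [E → . f f f], [E → . f] }

First, augment the grammar with D' → D
I₀ = CLOSURE({ [D' → . D] }):
  [D' → . D] has the dot before D: add [D → . E], [D → . f D]
  [D → . E] has the dot before E: add [E → . f f f], [E → . f]
No further items can be added.

I₀ = { [D → . E], [D → . f D], [D' → . D], [E → . f f f], [E → . f] }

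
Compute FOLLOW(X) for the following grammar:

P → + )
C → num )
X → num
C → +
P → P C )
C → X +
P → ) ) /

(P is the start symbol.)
In C → X +: X is followed by '+', add FIRST('+') \ {ε} = { '+' }

Taking the union: FOLLOW(X) = { '+' }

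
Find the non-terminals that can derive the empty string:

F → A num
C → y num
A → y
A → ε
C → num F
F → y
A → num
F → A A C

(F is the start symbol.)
{ 'A' }

ε-productions: A → ε
So A is immediately nullable.
No further non-terminal can be added: every production for the remaining non-terminals contains a terminal or a non-nullable non-terminal.
Nullable = { 'A' }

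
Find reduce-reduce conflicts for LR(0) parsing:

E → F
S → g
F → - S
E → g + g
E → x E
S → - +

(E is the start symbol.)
No reduce-reduce conflicts

A reduce-reduce conflict occurs when an LR(0) state has two complete items [A → α .] and [B → β .] — both call for a reduction, and with no lookahead the parser cannot choose between them.

Augment with E' → E and build the canonical LR(0) collection (I0 = CLOSURE({[E' → . E]}), then GOTO on every symbol after a dot until no new states appear). It has 13 states:
  I0: { [E → . F], [E → . g + g], [E → . x E], [E' → . E], [F → . - S] }  — shift
  I1: { [F → - . S], [S → . - +], [S → . g] }  — shift
  I2: { [E' → E .] }  — accept
  I3: { [E → F .] }  — reduce
  I4: { [E → g . + g] }  — shift
  I5: { [E → . F], [E → . g + g], [E → . x E], [E → x . E], [F → . - S] }  — shift
  I6: { [E → x E .] }  — reduce
  I7: { [E → g + . g] }  — shift
  I8: { [E → g + g .] }  — reduce
  I9: { [S → - . +] }  — shift
  I10: { [F → - S .] }  — reduce
  I11: { [S → g .] }  — reduce
  I12: { [S → - + .] }  — reduce

No state contains more than one complete item.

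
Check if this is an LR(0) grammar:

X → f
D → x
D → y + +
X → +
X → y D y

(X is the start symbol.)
Yes, the grammar is LR(0)

A grammar is LR(0) if no state in the canonical LR(0) collection has:
  - both a shift item (dot before a terminal) and a complete item (shift-reduce conflict), or
  - two or more complete items (reduce-reduce conflict; the accept item [X' → X .] counts as a complete item here).

Augment with X' → X and build the canonical LR(0) collection (I0 = CLOSURE({[X' → . X]}), then GOTO on every symbol after a dot until no new states appear). It has 11 states:
  I0: { [X → . +], [X → . f], [X → . y D y], [X' → . X] }  — shift
  I1: { [X → + .] }  — reduce
  I2: { [X' → X .] }  — accept
  I3: { [X → f .] }  — reduce
  I4: { [D → . x], [D → . y + +], [X → y . D y] }  — shift
  I5: { [X → y D . y] }  — shift
  I6: { [D → x .] }  — reduce
  I7: { [D → y . + +] }  — shift
  I8: { [D → y + . +] }  — shift
  I9: { [D → y + + .] }  — reduce
  I10: { [X → y D y .] }  — reduce

Every state is either a pure shift/goto state or contains exactly one complete item and nothing to shift — no conflicts. The grammar is LR(0).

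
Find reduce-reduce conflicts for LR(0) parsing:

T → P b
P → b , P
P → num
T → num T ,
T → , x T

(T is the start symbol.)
No reduce-reduce conflicts

A reduce-reduce conflict occurs when an LR(0) state has two complete items [A → α .] and [B → β .] — both call for a reduction, and with no lookahead the parser cannot choose between them.

Augment with T' → T and build the canonical LR(0) collection (I0 = CLOSURE({[T' → . T]}), then GOTO on every symbol after a dot until no new states appear). It has 14 states:
  I0: { [P → . b , P], [P → . num], [T → . , x T], [T → . P b], [T → . num T ,], [T' → . T] }  — shift
  I1: { [T → , . x T] }  — shift
  I2: { [T → P . b] }  — shift
  I3: { [T' → T .] }  — accept
  I4: { [P → b . , P] }  — shift
  I5: { [P → . b , P], [P → . num], [P → num .], [T → . , x T], [T → . P b], [T → . num T ,], [T → num . T ,] }  — shift, reduce
  I6: { [T → num T . ,] }  — shift
  I7: { [T → num T , .] }  — reduce
  I8: { [P → . b , P], [P → . num], [P → b , . P] }  — shift
  I9: { [P → b , P .] }  — reduce
  I10: { [P → num .] }  — reduce
  I11: { [T → P b .] }  — reduce
  I12: { [P → . b , P], [P → . num], [T → , x . T], [T → . , x T], [T → . P b], [T → . num T ,] }  — shift
  I13: { [T → , x T .] }  — reduce

No state contains more than one complete item.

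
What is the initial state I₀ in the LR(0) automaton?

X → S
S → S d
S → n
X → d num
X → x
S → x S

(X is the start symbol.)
First, augment the grammar with X' → X
I₀ = CLOSURE({ [X' → . X] }):
  [X' → . X] has the dot before X: add [X → . S], [X → . d num], [X → . x]
  [X → . S] has the dot before S: add [S → . S d], [S → . n], [S → . x S]
No further items can be added.

I₀ = { [S → . S d], [S → . n], [S → . x S], [X → . S], [X → . d num], [X → . x], [X' → . X] }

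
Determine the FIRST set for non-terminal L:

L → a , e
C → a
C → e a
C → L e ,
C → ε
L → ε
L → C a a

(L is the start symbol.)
{ 'a', 'e', ε }

To compute FIRST(L), examine every production with L on the left-hand side, reading each right-hand side left to right until a non-nullable symbol is reached.

FIRST sets of the other non-terminals involved (by the same procedure, iterated to a fixed point):
  FIRST(C) = { 'a', 'e', ε }

From L → a , e:
  - a is a terminal: add 'a' and stop
From L → ε:
  - ε-production, so ε ∈ FIRST(L)
From L → C a a:
  - C is a non-terminal: add FIRST(C) \ {ε} = { 'a', 'e' }
    C is nullable, so continue to the next symbol
  - a is a terminal: add 'a' and stop

Collecting: FIRST(L) = { 'a', 'e', ε }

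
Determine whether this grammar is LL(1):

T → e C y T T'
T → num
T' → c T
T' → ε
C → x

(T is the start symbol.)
No. Predict set conflict for T': { 'c' }

Relevant sets:
  FOLLOW(T') = { $, 'c' }

For T:
  PREDICT(T → e C y T T') = { 'e' }
  PREDICT(T → num) = { 'num' }
For T':
  PREDICT(T' → c T) = { 'c' }
  PREDICT(T' → ε) = { $, 'c' }
C has a single production, so nothing to check there.

Conflict found: Predict set conflict for T': { 'c' }
The grammar is NOT LL(1).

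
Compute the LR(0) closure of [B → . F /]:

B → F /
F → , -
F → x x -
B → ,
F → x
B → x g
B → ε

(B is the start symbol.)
To compute CLOSURE, for each item [A → α.Bβ] where B is a non-terminal, add [B → .γ] for all productions B → γ; repeat for the newly added items until nothing changes.

Start with: [B → . F /]
  [B → . F /] has the dot before F: add [F → . , -], [F → . x x -], [F → . x]
No further items can be added.

CLOSURE = { [B → . F /], [F → . , -], [F → . x x -], [F → . x] }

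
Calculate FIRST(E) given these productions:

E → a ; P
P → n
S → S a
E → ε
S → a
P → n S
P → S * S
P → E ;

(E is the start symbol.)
To compute FIRST(E), examine every production with E on the left-hand side, reading each right-hand side left to right until a non-nullable symbol is reached.

From E → a ; P:
  - a is a terminal: add 'a' and stop
From E → ε:
  - ε-production, so ε ∈ FIRST(E)

Collecting: FIRST(E) = { 'a', ε }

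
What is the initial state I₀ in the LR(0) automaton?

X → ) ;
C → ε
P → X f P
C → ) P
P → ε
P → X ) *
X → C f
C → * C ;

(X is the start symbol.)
{ [C → . ) P], [C → . * C ;], [C → .], [X → . ) ;], [X → . C f], [X' → . X] }

First, augment the grammar with X' → X
I₀ = CLOSURE({ [X' → . X] }):
  [X' → . X] has the dot before X: add [X → . ) ;], [X → . C f]
  [X → . C f] has the dot before C: add [C → .], [C → . ) P], [C → . * C ;]
No further items can be added.

I₀ = { [C → . ) P], [C → . * C ;], [C → .], [X → . ) ;], [X → . C f], [X' → . X] }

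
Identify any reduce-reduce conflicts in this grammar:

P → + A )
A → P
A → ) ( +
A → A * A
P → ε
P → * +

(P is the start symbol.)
No reduce-reduce conflicts

Augment with P' → P and build the canonical LR(0) collection (I0 = CLOSURE({[P' → . P]}), then GOTO on every symbol after a dot until no new states appear). It has 13 states:
  I0: { [P → . * +], [P → . + A )], [P → .], [P' → . P] }  — shift, reduce
  I1: { [P → * . +] }  — shift
  I2: { [A → . ) ( +], [A → . A * A], [A → . P], [P → + . A )], [P → . * +], [P → . + A )], [P → .] }  — shift, reduce
  I3: { [P' → P .] }  — accept
  I4: { [A → ) . ( +] }  — shift
  I5: { [A → A . * A], [P → + A . )] }  — shift
  I6: { [A → P .] }  — reduce
  I7: { [P → + A ) .] }  — reduce
  I8: { [A → . ) ( +], [A → . A * A], [A → . P], [A → A * . A], [P → . * +], [P → . + A )], [P → .] }  — shift, reduce
  I9: { [A → A * A .], [A → A . * A] }  — shift, reduce
  I10: { [A → ) ( . +] }  — shift
  I11: { [A → ) ( + .] }  — reduce
  I12: { [P → * + .] }  — reduce

No state contains more than one complete item.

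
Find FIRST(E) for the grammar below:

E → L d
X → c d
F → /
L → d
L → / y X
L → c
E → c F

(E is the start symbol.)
{ '/', 'c', 'd' }

To compute FIRST(E), examine every production with E on the left-hand side, reading each right-hand side left to right until a non-nullable symbol is reached.

FIRST sets of the other non-terminals involved (by the same procedure, iterated to a fixed point):
  FIRST(L) = { '/', 'c', 'd' }

From E → L d:
  - L is a non-terminal: add FIRST(L) \ {ε} = { '/', 'c', 'd' }
    L is not nullable, so stop
From E → c F:
  - c is a terminal: add 'c' and stop

Collecting: FIRST(E) = { '/', 'c', 'd' }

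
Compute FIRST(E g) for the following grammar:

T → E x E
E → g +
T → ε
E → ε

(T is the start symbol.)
{ 'g' }

FIRST sets of the non-terminals involved (from the grammar, by fixed-point iteration):
  FIRST(E) = { 'g', ε }

To compute FIRST(E g), process the symbols left to right:
Symbol E is a non-terminal. Add FIRST(E) \ {ε} = { 'g' }
E is nullable (ε ∈ FIRST(E)), continue to the next symbol.
Symbol g is a terminal. Add 'g' and stop.
FIRST(E g) = { 'g' }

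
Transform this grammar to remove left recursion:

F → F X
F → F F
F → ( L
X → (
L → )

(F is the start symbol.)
F → ( L F'
F' → X F'
F' → F F'
F' → ε
X → (
L → )

F is directly left-recursive. The standard transformation for
  A → A α₁ | ... | A α_m | β₁ | ... | β_n
is
  A  → β₁ A' | ... | β_n A'
  A' → α₁ A' | ... | α_m A' | ε

F → ( L becomes F → ( L F'
F → F X becomes F' → X F'
F → F F becomes F' → F F'
Add F' → ε

Productions for other non-terminals are unchanged:
  X → (
  L → )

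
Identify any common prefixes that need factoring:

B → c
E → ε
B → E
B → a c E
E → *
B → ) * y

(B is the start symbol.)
No, left-factoring is not needed

Left-factoring is needed when two productions for the same non-terminal
share a common prefix on the right-hand side.

Productions for B:
  B → c
  B → E
  B → a c E
  B → ) * y
Productions for E:
  E → ε
  E → *

No common prefixes found.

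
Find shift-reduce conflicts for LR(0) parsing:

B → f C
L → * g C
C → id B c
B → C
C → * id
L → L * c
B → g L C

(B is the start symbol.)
Augment with B' → B and build the canonical LR(0) collection (I0 = CLOSURE({[B' → . B]}), then GOTO on every symbol after a dot until no new states appear). It has 18 states:
  I0: { [B → . C], [B → . f C], [B → . g L C], [B' → . B], [C → . * id], [C → . id B c] }  — shift
  I1: { [C → * . id] }  — shift
  I2: { [B' → B .] }  — accept
  I3: { [B → C .] }  — reduce
  I4: { [B → f . C], [C → . * id], [C → . id B c] }  — shift
  I5: { [B → g . L C], [L → . * g C], [L → . L * c] }  — shift
  I6: { [B → . C], [B → . f C], [B → . g L C], [C → . * id], [C → . id B c], [C → id . B c] }  — shift
  I7: { [C → id B . c] }  — shift
  I8: { [C → id B c .] }  — reduce
  I9: { [L → * . g C] }  — shift
  I10: { [B → g L . C], [C → . * id], [C → . id B c], [L → L . * c] }  — shift
  I11: { [C → * . id], [L → L * . c] }  — shift
  I12: { [B → g L C .] }  — reduce
  I13: { [L → L * c .] }  — reduce
  I14: { [C → * id .] }  — reduce
  I15: { [C → . * id], [C → . id B c], [L → * g . C] }  — shift
  I16: { [L → * g C .] }  — reduce
  I17: { [B → f C .] }  — reduce

No state contains both a complete item and a shift item.

Answer: No shift-reduce conflicts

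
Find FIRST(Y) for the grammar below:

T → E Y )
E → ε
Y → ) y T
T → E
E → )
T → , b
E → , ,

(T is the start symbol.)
From Y → ) y T:
  - ')' is a terminal: add ')' and stop

Collecting: FIRST(Y) = { ')' }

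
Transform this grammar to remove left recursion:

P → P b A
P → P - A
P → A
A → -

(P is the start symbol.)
P is directly left-recursive. The standard transformation for
  A → A α₁ | ... | A α_m | β₁ | ... | β_n
is
  A  → β₁ A' | ... | β_n A'
  A' → α₁ A' | ... | α_m A' | ε

P → A becomes P → A P'
P → P b A becomes P' → b A P'
P → P - A becomes P' → - A P'
Add P' → ε

Productions for other non-terminals are unchanged:
  A → -

Resulting grammar:
P → A P'
P' → b A P'
P' → - A P'
P' → ε
A → -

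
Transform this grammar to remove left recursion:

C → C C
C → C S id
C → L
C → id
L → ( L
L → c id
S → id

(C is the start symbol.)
C is directly left-recursive. The standard transformation for
  A → A α₁ | ... | A α_m | β₁ | ... | β_n
is
  A  → β₁ A' | ... | β_n A'
  A' → α₁ A' | ... | α_m A' | ε

C → L becomes C → L C'
C → id becomes C → id C'
C → C C becomes C' → C C'
C → C S id becomes C' → S id C'
Add C' → ε

Productions for other non-terminals are unchanged:
  L → ( L
  L → c id
  S → id

Resulting grammar:
C → L C'
C → id C'
C' → C C'
C' → S id C'
C' → ε
L → ( L
L → c id
S → id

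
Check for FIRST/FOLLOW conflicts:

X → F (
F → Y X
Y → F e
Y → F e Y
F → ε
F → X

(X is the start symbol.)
A FIRST/FOLLOW conflict occurs when a non-terminal N has a nullable alternative N → β (β ⇒* ε) and another alternative N → α with FIRST(α) ∩ FOLLOW(N) ≠ ∅: on such a lookahead the parser cannot decide between expanding α and letting N vanish via β.

Nullable non-terminals: F.
FIRST sets used below: FIRST(Y) = { '(', 'e' }, FIRST(X) = { '(', 'e' }

F: nullable alternative(s) F → ε; FOLLOW(F) = { '(', 'e' }
  F → Y X: FIRST \ {ε} = { '(', 'e' } — overlaps FOLLOW(F) on { '(', 'e' }: CONFLICT
  F → ε: FIRST \ {ε} = { } — this is the only nullable alternative, skip
  F → X: FIRST \ {ε} = { '(', 'e' } — overlaps FOLLOW(F) on { '(', 'e' }: CONFLICT

X, Y have no nullable alternative, so no FIRST/FOLLOW check is needed there.

So the grammar has 2 FIRST/FOLLOW conflicts (marked CONFLICT above).

Answer: Yes. F → Y X with FOLLOW(F) on { '(', 'e' }; F → X with FOLLOW(F) on { '(', 'e' }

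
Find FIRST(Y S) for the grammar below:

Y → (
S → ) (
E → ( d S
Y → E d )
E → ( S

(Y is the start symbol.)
FIRST sets of the non-terminals involved (from the grammar, by fixed-point iteration):
  FIRST(Y) = { '(' }

To compute FIRST(Y S), process the symbols left to right:
Symbol Y is a non-terminal. Add FIRST(Y) \ {ε} = { '(' }
Y is not nullable (ε ∉ FIRST(Y)), so stop here.
FIRST(Y S) = { '(' }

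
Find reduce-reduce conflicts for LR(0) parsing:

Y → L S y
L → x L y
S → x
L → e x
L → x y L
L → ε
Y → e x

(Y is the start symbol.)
Yes — I11: [L → e x .] vs [Y → e x .]

Augment with Y' → Y and build the canonical LR(0) collection (I0 = CLOSURE({[Y' → . Y]}), then GOTO on every symbol after a dot until no new states appear). It has 15 states:
  I0: { [L → . e x], [L → . x L y], [L → . x y L], [L → .], [Y → . L S y], [Y → . e x], [Y' → . Y] }  — shift, reduce
  I1: { [S → . x], [Y → L . S y] }  — shift
  I2: { [Y' → Y .] }  — accept
  I3: { [L → e . x], [Y → e . x] }  — shift
  I4: { [L → . e x], [L → . x L y], [L → . x y L], [L → .], [L → x . L y], [L → x . y L] }  — shift, reduce
  I5: { [L → x L . y] }  — shift
  I6: { [L → e . x] }  — shift
  I7: { [L → . e x], [L → . x L y], [L → . x y L], [L → .], [L → x y . L] }  — shift, reduce
  I8: { [L → x y L .] }  — reduce
  I9: { [L → e x .] }  — reduce
  I10: { [L → x L y .] }  — reduce
  I11: { [L → e x .], [Y → e x .] }  — 2 reduces
  I12: { [Y → L S . y] }  — shift
  I13: { [S → x .] }  — reduce
  I14: { [Y → L S y .] }  — reduce

I11 contains complete items [L → e x .], [Y → e x .] — reduce-reduce conflict.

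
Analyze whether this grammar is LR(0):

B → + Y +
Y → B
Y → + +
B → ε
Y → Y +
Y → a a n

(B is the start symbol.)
A grammar is LR(0) if no state in the canonical LR(0) collection has:
  - both a shift item (dot before a terminal) and a complete item (shift-reduce conflict), or
  - two or more complete items (reduce-reduce conflict; the accept item [B' → B .] counts as a complete item here).

Augment with B' → B and build the canonical LR(0) collection (I0 = CLOSURE({[B' → . B]}), then GOTO on every symbol after a dot until no new states appear). It has 11 states:
  I0: { [B → . + Y +], [B → .], [B' → . B] }  — shift, reduce
  I1: { [B → + . Y +], [B → . + Y +], [B → .], [Y → . + +], [Y → . B], [Y → . Y +], [Y → . a a n] }  — shift, reduce
  I2: { [B' → B .] }  — accept
  I3: { [B → + . Y +], [B → . + Y +], [B → .], [Y → + . +], [Y → . + +], [Y → . B], [Y → . Y +], [Y → . a a n] }  — shift, reduce
  I4: { [Y → B .] }  — reduce
  I5: { [B → + Y . +], [Y → Y . +] }  — shift
  I6: { [Y → a . a n] }  — shift
  I7: { [Y → a a . n] }  — shift
  I8: { [Y → a a n .] }  — reduce
  I9: { [B → + Y + .], [Y → Y + .] }  — 2 reduces
  I10: { [B → + . Y +], [B → . + Y +], [B → .], [Y → + + .], [Y → + . +], [Y → . + +], [Y → . B], [Y → . Y +], [Y → . a a n] }  — shift, 2 reduces

Conflict in state I0:
  Shift-reduce conflict between [B → .] and [B → . + Y +]
So the grammar is NOT LR(0).

Answer: No. Shift-reduce conflict between [B → .] and [B → . + Y +]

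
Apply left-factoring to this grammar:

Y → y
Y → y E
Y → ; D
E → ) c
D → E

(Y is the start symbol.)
Y → y Y'
Y' → ε
Y' → E
Y → ; D
E → ) c
D → E

Left-factoring transforms A → αβ₁ | αβ₂ into A → αA' and A' → β₁ | β₂
(α is the longest common prefix among the alternatives). Repeat until
no nonterminal has two alternatives with a common prefix.

Round 1: Y has alternatives sharing prefix 'y'. Introduce Y': Y → y Y'
  Add: Y' → ε
  Add: Y' → E

No remaining common prefixes — done.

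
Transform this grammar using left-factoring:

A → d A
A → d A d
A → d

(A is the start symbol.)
A → d A'
A' → A A''
A'' → ε
A'' → d
A' → ε

Left-factoring transforms A → αβ₁ | αβ₂ into A → αA' and A' → β₁ | β₂
(α is the longest common prefix among the alternatives). Repeat until
no nonterminal has two alternatives with a common prefix.

Round 1: A has alternatives sharing prefix 'd'. Introduce A': A → d A'
  Add: A' → A
  Add: A' → A d
  Add: A' → ε

Round 2: A' has alternatives sharing prefix 'A'. Introduce A'': A' → A A''
  Add: A'' → ε
  Add: A'' → d

No remaining common prefixes — done.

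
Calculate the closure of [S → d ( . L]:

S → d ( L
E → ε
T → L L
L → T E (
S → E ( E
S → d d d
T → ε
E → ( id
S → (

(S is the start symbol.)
Start with: [S → d ( . L]
  [S → d ( . L] has the dot before L: add [L → . T E (]
  [L → . T E (] has the dot before T: add [T → . L L], [T → .]
No further items can be added.

CLOSURE = { [L → . T E (], [S → d ( . L], [T → . L L], [T → .] }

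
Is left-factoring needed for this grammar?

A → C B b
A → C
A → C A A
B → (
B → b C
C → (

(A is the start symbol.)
Yes, A has productions with common prefix 'C'

Left-factoring is needed when two productions for the same non-terminal
share a common prefix on the right-hand side.

Productions for A:
  A → C B b
  A → C
  A → C A A
Productions for B:
  B → (
  B → b C

Found common prefix 'C' in productions for A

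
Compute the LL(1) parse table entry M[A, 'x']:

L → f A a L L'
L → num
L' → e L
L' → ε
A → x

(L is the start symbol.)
A → x

To find M[A, 'x'], we find productions for A where 'x' is in the predict set (PREDICT(N → α) = (FIRST(α) \ {ε}) ∪ (FOLLOW(N) if α ⇒* ε)).

A → x: PREDICT = { 'x' }
  'x' is in predict set, so this production goes in M[A, 'x']

M[A, 'x'] = A → x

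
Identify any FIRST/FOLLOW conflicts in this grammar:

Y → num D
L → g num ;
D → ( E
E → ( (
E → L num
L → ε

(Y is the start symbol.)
No FIRST/FOLLOW conflicts.

A FIRST/FOLLOW conflict occurs when a non-terminal N has a nullable alternative N → β (β ⇒* ε) and another alternative N → α with FIRST(α) ∩ FOLLOW(N) ≠ ∅: on such a lookahead the parser cannot decide between expanding α and letting N vanish via β.

Nullable non-terminals: L.

L: nullable alternative(s) L → ε; FOLLOW(L) = { 'num' }
  L → g num ;: FIRST \ {ε} = { 'g' } — disjoint from FOLLOW(L)
  L → ε: FIRST \ {ε} = { } — this is the only nullable alternative, skip

D, E, Y have no nullable alternative, so no FIRST/FOLLOW check is needed there.

No FIRST/FOLLOW conflicts found.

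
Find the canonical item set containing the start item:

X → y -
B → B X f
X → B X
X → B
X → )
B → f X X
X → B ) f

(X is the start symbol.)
{ [B → . B X f], [B → . f X X], [X → . )], [X → . B ) f], [X → . B X], [X → . B], [X → . y -], [X' → . X] }

First, augment the grammar with X' → X
I₀ = CLOSURE({ [X' → . X] }):
  [X' → . X] has the dot before X: add [X → . y -], [X → . B X], [X → . B], [X → . )], [X → . B ) f]
  [X → . B X] has the dot before B: add [B → . B X f], [B → . f X X]
No further items can be added.

I₀ = { [B → . B X f], [B → . f X X], [X → . )], [X → . B ) f], [X → . B X], [X → . B], [X → . y -], [X' → . X] }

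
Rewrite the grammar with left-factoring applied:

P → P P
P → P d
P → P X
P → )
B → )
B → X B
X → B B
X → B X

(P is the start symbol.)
Left-factoring transforms A → αβ₁ | αβ₂ into A → αA' and A' → β₁ | β₂
(α is the longest common prefix among the alternatives). Repeat until
no nonterminal has two alternatives with a common prefix.

Round 1: P has alternatives sharing prefix 'P'. Introduce P': P → P P'
  Add: P' → P
  Add: P' → d
  Add: P' → X

Round 2: X has alternatives sharing prefix 'B'. Introduce X': X → B X'
  Add: X' → B
  Add: X' → X

No remaining common prefixes — done.

Resulting grammar:
P → P P'
P' → P
P' → d
P' → X
P → )
B → )
B → X B
X → B X'
X' → B
X' → X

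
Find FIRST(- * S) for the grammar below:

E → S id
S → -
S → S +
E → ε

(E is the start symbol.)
To compute FIRST(- * S), process the symbols left to right:
Symbol - is a terminal. Add '-' and stop.
FIRST(- * S) = { '-' }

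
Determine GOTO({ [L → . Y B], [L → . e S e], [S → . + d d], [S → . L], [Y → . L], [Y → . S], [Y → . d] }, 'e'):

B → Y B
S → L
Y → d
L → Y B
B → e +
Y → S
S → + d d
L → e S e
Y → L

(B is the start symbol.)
{ [L → . Y B], [L → . e S e], [L → e . S e], [S → . + d d], [S → . L], [Y → . L], [Y → . S], [Y → . d] }

GOTO(I, 'e') = CLOSURE({ [A → αX.β] : [A → α.Xβ] ∈ I, X = 'e' })

Items with dot before 'e', with the dot advanced:
  [L → . e S e] → [L → e . S e]
Closure of the advanced items:
  [L → e . S e] has the dot before S: add [S → . L], [S → . + d d]
  [S → . L] has the dot before L: add [L → . Y B], [L → . e S e]
  [L → . Y B] has the dot before Y: add [Y → . d], [Y → . S], [Y → . L]

GOTO = { [L → . Y B], [L → . e S e], [L → e . S e], [S → . + d d], [S → . L], [Y → . L], [Y → . S], [Y → . d] }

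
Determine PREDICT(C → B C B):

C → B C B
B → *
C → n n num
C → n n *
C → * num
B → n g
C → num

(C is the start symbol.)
PREDICT(C → B C B) = (FIRST(RHS) \ {ε}) ∪ (FOLLOW(C) if ε ∈ FIRST(RHS), i.e. RHS ⇒* ε)
FIRST(B) = { '*', 'n' }
FIRST(B C B) = { '*', 'n' }
ε ∉ FIRST(B C B), so FOLLOW(C) is not added.
PREDICT(C → B C B) = { '*', 'n' }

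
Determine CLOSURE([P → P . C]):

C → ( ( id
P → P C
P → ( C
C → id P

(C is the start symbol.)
To compute CLOSURE, for each item [A → α.Bβ] where B is a non-terminal, add [B → .γ] for all productions B → γ; repeat for the newly added items until nothing changes.

Start with: [P → P . C]
  [P → P . C] has the dot before C: add [C → . ( ( id], [C → . id P]
No further items can be added.

CLOSURE = { [C → . ( ( id], [C → . id P], [P → P . C] }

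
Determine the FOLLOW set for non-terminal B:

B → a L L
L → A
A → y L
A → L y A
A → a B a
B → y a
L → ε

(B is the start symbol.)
B is the start symbol, so $ ∈ FOLLOW(B).
In A → a B a: B is followed by a, add FIRST(a) \ {ε} = { 'a' }

Taking the union: FOLLOW(B) = { $, 'a' }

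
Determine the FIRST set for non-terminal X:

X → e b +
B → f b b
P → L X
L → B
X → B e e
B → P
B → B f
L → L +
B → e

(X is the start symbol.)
{ 'e', 'f' }

To compute FIRST(X), examine every production with X on the left-hand side, reading each right-hand side left to right until a non-nullable symbol is reached.

FIRST sets of the other non-terminals involved (by the same procedure, iterated to a fixed point):
  FIRST(B) = { 'e', 'f' }

From X → e b +:
  - e is a terminal: add 'e' and stop
From X → B e e:
  - B is a non-terminal: add FIRST(B) \ {ε} = { 'e', 'f' }
    B is not nullable, so stop

Collecting: FIRST(X) = { 'e', 'f' }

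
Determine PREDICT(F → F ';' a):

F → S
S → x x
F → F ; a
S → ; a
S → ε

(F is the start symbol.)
PREDICT(F → F ';' a) = (FIRST(RHS) \ {ε}) ∪ (FOLLOW(F) if ε ∈ FIRST(RHS), i.e. RHS ⇒* ε)
FIRST(F) = { ';', 'x', ε }
FIRST(F ';' a) = { ';', 'x' }
ε ∉ FIRST(F ';' a), so FOLLOW(F) is not added.
PREDICT(F → F ';' a) = { ';', 'x' }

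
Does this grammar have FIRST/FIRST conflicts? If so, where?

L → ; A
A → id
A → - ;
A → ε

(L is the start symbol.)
No FIRST/FIRST conflicts.

A FIRST/FIRST conflict occurs when two productions N → α and N → β for the same non-terminal have FIRST(α) ∩ FIRST(β) ≠ ∅ (with ε ∈ FIRST of a nullable right-hand side, so two nullable alternatives also conflict).

Productions for A:
  A → id: FIRST = { 'id' }
  A → - ;: FIRST = { '-' }
  A → ε: FIRST = { ε }
L has only one production, so no FIRST/FIRST conflict is possible there.

All alternatives of each non-terminal have pairwise disjoint FIRST sets.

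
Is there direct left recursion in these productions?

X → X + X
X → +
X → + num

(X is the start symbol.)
Yes, X is left-recursive

X → X + X: LEFT RECURSIVE (starts with X)
X → +: starts with '+'
X → + num: starts with '+'

The grammar has direct left recursion on: X.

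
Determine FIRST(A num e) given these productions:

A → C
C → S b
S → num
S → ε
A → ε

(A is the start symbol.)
{ 'b', 'num' }

FIRST sets of the non-terminals involved (from the grammar, by fixed-point iteration):
  FIRST(A) = { 'b', 'num', ε }

To compute FIRST(A num e), process the symbols left to right:
Symbol A is a non-terminal. Add FIRST(A) \ {ε} = { 'b', 'num' }
A is nullable (ε ∈ FIRST(A)), continue to the next symbol.
Symbol num is a terminal. Add 'num' and stop.
FIRST(A num e) = { 'b', 'num' }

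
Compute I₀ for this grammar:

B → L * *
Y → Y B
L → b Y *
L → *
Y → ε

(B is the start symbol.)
{ [B → . L * *], [B' → . B], [L → . *], [L → . b Y *] }

First, augment the grammar with B' → B
I₀ = CLOSURE({ [B' → . B] }):
  [B' → . B] has the dot before B: add [B → . L * *]
  [B → . L * *] has the dot before L: add [L → . b Y *], [L → . *]
No further items can be added.

I₀ = { [B → . L * *], [B' → . B], [L → . *], [L → . b Y *] }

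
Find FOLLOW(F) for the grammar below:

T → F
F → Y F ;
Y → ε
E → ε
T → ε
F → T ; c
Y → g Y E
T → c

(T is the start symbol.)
To compute FOLLOW(F), find every occurrence of F on a right-hand side N → α F β: add FIRST(β) \ {ε}, and if β is empty or nullable also add FOLLOW(N). Iterate to a fixed point.

In T → F: F is at the end, add FOLLOW(T)
In F → Y F ;: F is followed by ';', add FIRST(';') \ {ε} = { ';' }

The FOLLOW sets referred to above (computed the same way, to a fixed point):
  FOLLOW(T) = { $, ';' }

Taking the union: FOLLOW(F) = { $, ';' }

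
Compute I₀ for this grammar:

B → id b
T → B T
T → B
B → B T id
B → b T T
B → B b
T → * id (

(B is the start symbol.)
First, augment the grammar with B' → B
I₀ = CLOSURE({ [B' → . B] }):
  [B' → . B] has the dot before B: add [B → . id b], [B → . B T id], [B → . b T T], [B → . B b]
No further items can be added.

I₀ = { [B → . B T id], [B → . B b], [B → . b T T], [B → . id b], [B' → . B] }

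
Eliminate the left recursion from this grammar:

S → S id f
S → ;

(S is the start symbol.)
S → ; S'
S' → id f S'
S' → ε

S is directly left-recursive. The standard transformation for
  A → A α₁ | ... | A α_m | β₁ | ... | β_n
is
  A  → β₁ A' | ... | β_n A'
  A' → α₁ A' | ... | α_m A' | ε

S → ; becomes S → ; S'
S → S id f becomes S' → id f S'
Add S' → ε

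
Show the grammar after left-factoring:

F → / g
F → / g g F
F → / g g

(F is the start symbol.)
Left-factoring transforms A → αβ₁ | αβ₂ into A → αA' and A' → β₁ | β₂
(α is the longest common prefix among the alternatives). Repeat until
no nonterminal has two alternatives with a common prefix.

Round 1: F has alternatives sharing prefix '/ g'. Introduce F': F → / g F'
  Add: F' → ε
  Add: F' → g F
  Add: F' → g

Round 2: F' has alternatives sharing prefix 'g'. Introduce F'': F' → g F''
  Add: F'' → F
  Add: F'' → ε

No remaining common prefixes — done.

Resulting grammar:
F → / g F'
F' → ε
F' → g F''
F'' → F
F'' → ε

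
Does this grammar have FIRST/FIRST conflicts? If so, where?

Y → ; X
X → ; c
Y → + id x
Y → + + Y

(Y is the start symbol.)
A FIRST/FIRST conflict occurs when two productions N → α and N → β for the same non-terminal have FIRST(α) ∩ FIRST(β) ≠ ∅ (with ε ∈ FIRST of a nullable right-hand side, so two nullable alternatives also conflict).

Productions for Y:
  Y → ; X: FIRST = { ';' }
  Y → + id x: FIRST = { '+' }
  Y → + + Y: FIRST = { '+' }
X has only one production, so no FIRST/FIRST conflict is possible there.

Conflict for Y: Y → + id x and Y → + + Y
  Overlap: { '+' }

Answer: Yes. Y → '+' id x / Y → '+' '+' Y on { '+' }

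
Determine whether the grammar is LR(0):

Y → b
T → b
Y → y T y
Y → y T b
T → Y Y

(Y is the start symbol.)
No. Reduce-reduce conflict: [T → b .] and [Y → b .]

A grammar is LR(0) if no state in the canonical LR(0) collection has:
  - both a shift item (dot before a terminal) and a complete item (shift-reduce conflict), or
  - two or more complete items (reduce-reduce conflict; the accept item [Y' → Y .] counts as a complete item here).

Augment with Y' → Y and build the canonical LR(0) collection (I0 = CLOSURE({[Y' → . Y]}), then GOTO on every symbol after a dot until no new states appear). It has 10 states:
  I0: { [Y → . b], [Y → . y T b], [Y → . y T y], [Y' → . Y] }  — shift
  I1: { [Y' → Y .] }  — accept
  I2: { [Y → b .] }  — reduce
  I3: { [T → . Y Y], [T → . b], [Y → . b], [Y → . y T b], [Y → . y T y], [Y → y . T b], [Y → y . T y] }  — shift
  I4: { [Y → y T . b], [Y → y T . y] }  — shift
  I5: { [T → Y . Y], [Y → . b], [Y → . y T b], [Y → . y T y] }  — shift
  I6: { [T → b .], [Y → b .] }  — 2 reduces
  I7: { [T → Y Y .] }  — reduce
  I8: { [Y → y T b .] }  — reduce
  I9: { [Y → y T y .] }  — reduce

Conflict in state I6:
  Reduce-reduce conflict: [T → b .] and [Y → b .]
So the grammar is NOT LR(0).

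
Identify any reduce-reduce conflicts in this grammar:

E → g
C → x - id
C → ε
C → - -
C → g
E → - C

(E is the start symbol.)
No reduce-reduce conflicts

A reduce-reduce conflict occurs when an LR(0) state has two complete items [A → α .] and [B → β .] — both call for a reduction, and with no lookahead the parser cannot choose between them.

Augment with E' → E and build the canonical LR(0) collection (I0 = CLOSURE({[E' → . E]}), then GOTO on every symbol after a dot until no new states appear). It has 11 states:
  I0: { [E → . - C], [E → . g], [E' → . E] }  — shift
  I1: { [C → . - -], [C → . g], [C → . x - id], [C → .], [E → - . C] }  — shift, reduce
  I2: { [E' → E .] }  — accept
  I3: { [E → g .] }  — reduce
  I4: { [C → - . -] }  — shift
  I5: { [E → - C .] }  — reduce
  I6: { [C → g .] }  — reduce
  I7: { [C → x . - id] }  — shift
  I8: { [C → x - . id] }  — shift
  I9: { [C → x - id .] }  — reduce
  I10: { [C → - - .] }  — reduce

No state contains more than one complete item.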